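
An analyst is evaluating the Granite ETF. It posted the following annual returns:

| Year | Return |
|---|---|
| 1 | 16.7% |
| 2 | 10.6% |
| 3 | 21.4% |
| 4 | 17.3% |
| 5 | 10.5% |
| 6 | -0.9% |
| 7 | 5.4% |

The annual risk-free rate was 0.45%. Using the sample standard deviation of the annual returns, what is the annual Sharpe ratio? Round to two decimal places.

1.45

μ = (16.7 + 10.6 + 21.4 + 17.3 + 10.5 − 0.9 + 5.4) / 7 = 81.00 / 7 = 11.5714%
Σ(r − μ)² = 351.4343; sample σ = √(351.4343/6) = 7.6533%
Sharpe = (μ − rf) / σ = (11.5714 − 0.45) / 7.6533 = 11.1214 / 7.6533 = 1.4532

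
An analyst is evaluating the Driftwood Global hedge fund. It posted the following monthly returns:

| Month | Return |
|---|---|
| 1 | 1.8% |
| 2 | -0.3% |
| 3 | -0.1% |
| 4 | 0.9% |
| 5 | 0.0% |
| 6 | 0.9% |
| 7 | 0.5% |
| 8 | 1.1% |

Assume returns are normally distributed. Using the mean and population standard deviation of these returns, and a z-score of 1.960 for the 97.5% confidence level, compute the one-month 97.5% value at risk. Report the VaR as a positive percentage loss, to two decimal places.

0.70

Mean return r̄ = 4.80 / 8 = 0.6000%
Population std dev = √[3.5400 / 8] = 0.6652%
VaR = −(r̄ − z·σ) = −(0.6000 − 1.960 × 0.6652) = −(-0.7038) = 0.7038%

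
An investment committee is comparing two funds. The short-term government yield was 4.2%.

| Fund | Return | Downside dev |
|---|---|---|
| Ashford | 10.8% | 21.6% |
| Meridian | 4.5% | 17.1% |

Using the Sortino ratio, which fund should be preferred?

Ashford

Ashford: Sortino ratio = (10.8% − 4.2%) / 21.6% = 0.306
Meridian: Sortino ratio = (4.5% − 4.2%) / 17.1% = 0.018
Highest: Ashford (0.306).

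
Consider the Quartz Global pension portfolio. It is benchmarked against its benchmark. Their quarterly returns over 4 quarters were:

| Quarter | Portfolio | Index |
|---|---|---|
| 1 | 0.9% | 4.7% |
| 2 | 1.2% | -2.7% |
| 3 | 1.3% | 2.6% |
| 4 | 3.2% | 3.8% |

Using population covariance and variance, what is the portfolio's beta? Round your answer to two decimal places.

0.08

r̄p = 1.6500%,  r̄m = 2.1000%
Cov = Σ(rp − r̄p)(rm − r̄m) / 4 = 0.6675
Var(rm) = Σ(rm − r̄m)² / 4 = 8.2350
β = Cov / Var = 0.6675 / 8.2350 = 0.0811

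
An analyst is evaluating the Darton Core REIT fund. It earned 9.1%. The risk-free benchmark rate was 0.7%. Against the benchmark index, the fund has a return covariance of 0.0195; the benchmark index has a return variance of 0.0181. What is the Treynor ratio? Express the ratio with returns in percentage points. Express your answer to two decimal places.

7.80

β = Cov / Var = 0.0195 / 0.0181 = 1.0773
Treynor = (Rp − Rf) / β = (9.1% − 0.7%) / 1.0773 = 8.40 / 1.0773 = 7.7973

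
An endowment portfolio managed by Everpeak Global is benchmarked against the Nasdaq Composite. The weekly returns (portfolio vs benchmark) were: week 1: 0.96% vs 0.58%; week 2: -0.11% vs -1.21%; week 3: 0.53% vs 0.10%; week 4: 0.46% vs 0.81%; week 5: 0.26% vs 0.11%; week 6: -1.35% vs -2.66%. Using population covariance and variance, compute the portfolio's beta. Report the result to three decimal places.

0.577

r̄p = 0.1250%,  r̄m = -0.3783%
Cov = Σ(rp − r̄p)(rm − r̄m) / 6 = 0.8365
Var(rm) = Σ(rm − r̄m)² / 6 = 1.4492
β = Cov / Var = 0.8365 / 1.4492 = 0.5772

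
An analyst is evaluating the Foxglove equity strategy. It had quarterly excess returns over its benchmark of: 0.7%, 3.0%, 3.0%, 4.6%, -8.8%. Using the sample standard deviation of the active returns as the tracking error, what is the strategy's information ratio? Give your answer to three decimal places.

μ = (0.7 + 3 + 3 + 4.6 − 8.8) / 5 = 2.50 / 5 = 0.5000%
Sample std dev = √[115.8400 / 4] = 5.3814%
IR = μ / tracking error = 0.5000 / 5.3814 = 0.0929

0.093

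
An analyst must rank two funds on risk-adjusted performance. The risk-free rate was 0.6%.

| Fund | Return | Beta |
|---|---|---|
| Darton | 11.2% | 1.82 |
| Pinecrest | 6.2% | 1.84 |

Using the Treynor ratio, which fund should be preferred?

Darton

Darton: Treynor = (11.2% − 0.6%) / 1.82 = 5.824
Pinecrest: Treynor = (6.2% − 0.6%) / 1.84 = 3.043
Highest: Darton (5.824).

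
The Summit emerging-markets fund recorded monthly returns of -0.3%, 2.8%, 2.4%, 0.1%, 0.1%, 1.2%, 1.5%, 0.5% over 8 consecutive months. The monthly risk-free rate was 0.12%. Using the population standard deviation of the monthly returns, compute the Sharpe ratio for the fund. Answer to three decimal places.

0.863

Mean return r̄ = 8.30 / 8 = 1.0375%
Population σ = √[Σ(r − r̄)² / 8] = √[9.0388 / 8] = √1.1299 = 1.0630%
Sharpe = (r̄ − rf) / σ = (1.0375 − 0.12) / 1.0630 = 0.9175 / 1.0630 = 0.8631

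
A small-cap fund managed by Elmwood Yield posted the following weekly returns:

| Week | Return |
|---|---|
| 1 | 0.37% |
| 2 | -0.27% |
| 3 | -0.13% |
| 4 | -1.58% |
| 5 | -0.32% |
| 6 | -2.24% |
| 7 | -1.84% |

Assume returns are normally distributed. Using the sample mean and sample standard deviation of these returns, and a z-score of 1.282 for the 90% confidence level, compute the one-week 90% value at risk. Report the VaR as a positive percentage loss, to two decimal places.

r̄ = (0.37 − 0.27 − 0.13 − 1.58 − 0.32 − 2.24 − 1.84) / 7 = -0.8586%
Sample σ = √[Σ(r − r̄)² / 6] = √[6.0687 / 6] = √1.0115 = 1.0057%
VaR = −(r̄ − z·σ) = −(-0.8586 − 1.282 × 1.0057) = −(-2.1479) = 2.1479%

2.15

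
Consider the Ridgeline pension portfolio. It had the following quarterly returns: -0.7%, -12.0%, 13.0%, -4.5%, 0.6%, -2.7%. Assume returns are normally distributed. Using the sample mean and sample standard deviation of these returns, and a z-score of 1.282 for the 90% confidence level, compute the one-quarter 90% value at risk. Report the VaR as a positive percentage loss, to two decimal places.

11.54

Mean return r̄ = -6.30 / 6 = -1.0500%
Sample std dev = √[334.7750 / 5] = 8.1826%
VaR = −(r̄ − z·σ) = −(-1.0500 − 1.282 × 8.1826) = −(-11.5401) = 11.5401%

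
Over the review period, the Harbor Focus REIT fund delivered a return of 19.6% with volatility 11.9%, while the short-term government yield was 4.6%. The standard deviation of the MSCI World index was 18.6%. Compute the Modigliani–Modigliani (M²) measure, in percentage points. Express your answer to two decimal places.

28.05

Sharpe = (Rp − Rf) / σp = (19.6% − 4.6%) / 11.9% = 1.2605
M² = Rf + Sharpe × σm = 4.6% + 1.2605 × 18.6% = 28.0453%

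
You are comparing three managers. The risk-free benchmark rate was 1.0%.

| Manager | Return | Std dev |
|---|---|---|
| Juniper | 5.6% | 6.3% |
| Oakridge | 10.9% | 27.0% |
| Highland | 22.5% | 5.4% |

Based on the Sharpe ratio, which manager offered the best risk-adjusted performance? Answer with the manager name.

Highland

Juniper: Sharpe ratio = (5.6% − 1.0%) / 6.3% = 0.730
Oakridge: Sharpe ratio = (10.9% − 1.0%) / 27.0% = 0.367
Highland: Sharpe ratio = (22.5% − 1.0%) / 5.4% = 3.981
Highest: Highland (3.981).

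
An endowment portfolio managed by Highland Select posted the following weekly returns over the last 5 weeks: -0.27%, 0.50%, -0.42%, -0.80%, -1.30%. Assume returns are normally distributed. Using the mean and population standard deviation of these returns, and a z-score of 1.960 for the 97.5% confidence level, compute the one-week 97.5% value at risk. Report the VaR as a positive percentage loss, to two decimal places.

1.63

r̄ = (-0.27 + 0.5 − 0.42 − 0.8 − 1.3) / 5 = -0.4580%
Population σ = √[Σ(r − r̄)² / 5] = √[1.7805 / 5] = √0.3561 = 0.5967%
VaR = −(r̄ − z·σ) = −(-0.4580 − 1.960 × 0.5967) = −(-1.6275) = 1.6275%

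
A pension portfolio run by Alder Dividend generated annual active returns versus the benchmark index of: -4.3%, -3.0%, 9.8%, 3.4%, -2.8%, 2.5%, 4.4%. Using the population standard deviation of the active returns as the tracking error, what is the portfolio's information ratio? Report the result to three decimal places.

0.304

μ = (-4.3 − 3 + 9.8 + 3.4 − 2.8 + 2.5 + 4.4) / 7 = 1.4286%
Σ(r − μ)² = (-4.3 − 1.4286)² + (-3 − 1.4286)² + (9.8 − 1.4286)² + … = 154.2543
population σ = √(154.2543 / 7) = √22.0363 = 4.6943%
IR = μ / tracking error = 1.4286 / 4.6943 = 0.3043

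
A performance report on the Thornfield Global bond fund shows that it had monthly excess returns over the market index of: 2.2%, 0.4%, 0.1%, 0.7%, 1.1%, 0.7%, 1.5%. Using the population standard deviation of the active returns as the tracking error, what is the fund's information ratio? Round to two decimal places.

μ = (2.2 + 0.4 + 0.1 + 0.7 + 1.1 + 0.7 + 1.5) / 7 = 6.70 / 7 = 0.9571%
Population std dev = √[3.0371 / 7] = 0.6587%
IR = μ / tracking error = 0.9571 / 0.6587 = 1.4530

1.45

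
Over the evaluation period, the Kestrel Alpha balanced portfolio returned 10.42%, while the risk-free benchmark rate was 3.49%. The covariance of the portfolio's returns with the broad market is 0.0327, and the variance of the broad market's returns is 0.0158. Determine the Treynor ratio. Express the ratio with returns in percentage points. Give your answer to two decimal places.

3.35

β = Cov / Var = 0.0327 / 0.0158 = 2.0696
Treynor = (Rp − Rf) / β = (10.42% − 3.49%) / 2.0696 = 6.93 / 2.0696 = 3.3485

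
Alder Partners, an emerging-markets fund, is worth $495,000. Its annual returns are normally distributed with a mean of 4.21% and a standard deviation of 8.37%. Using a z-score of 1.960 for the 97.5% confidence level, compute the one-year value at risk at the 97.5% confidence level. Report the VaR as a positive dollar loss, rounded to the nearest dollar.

Return at the 97.5% tail: μ − z·σ = 4.21% − 1.960 × 8.37% = 4.21 − 16.4052 = -12.1952%
VaR = −(-12.1952%) × $495,000 = 12.1952% × $495,000 = $60,366

$60,366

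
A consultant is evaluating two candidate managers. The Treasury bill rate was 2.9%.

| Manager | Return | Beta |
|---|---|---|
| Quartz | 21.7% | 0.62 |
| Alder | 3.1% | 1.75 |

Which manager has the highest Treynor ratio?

Quartz

Quartz: Treynor = (21.7% − 2.9%) / 0.62 = 30.323
Alder: Treynor = (3.1% − 2.9%) / 1.75 = 0.114
Highest: Quartz (30.323).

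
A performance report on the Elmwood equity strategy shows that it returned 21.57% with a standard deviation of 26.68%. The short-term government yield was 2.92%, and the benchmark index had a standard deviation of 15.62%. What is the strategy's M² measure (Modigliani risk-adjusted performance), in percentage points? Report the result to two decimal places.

13.84

Sharpe = (Rp − Rf) / σp = (21.57% − 2.92%) / 26.68% = 0.6990
M² = Rf + Sharpe × σm = 2.92% + 0.6990 × 15.62% = 13.8384%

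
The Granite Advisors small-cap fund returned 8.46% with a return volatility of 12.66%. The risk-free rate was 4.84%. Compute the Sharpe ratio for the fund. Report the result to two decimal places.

0.29

Sharpe = (Rp − Rf) / σp = (8.46% − 4.84%) / 12.66% = 3.62% / 12.66% = 0.2859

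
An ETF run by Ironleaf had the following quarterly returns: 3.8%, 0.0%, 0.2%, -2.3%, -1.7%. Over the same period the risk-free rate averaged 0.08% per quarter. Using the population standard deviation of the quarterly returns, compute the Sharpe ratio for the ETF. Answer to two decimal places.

-0.04

μ = (3.8 + 0 + 0.2 − 2.3 − 1.7) / 5 = 0.00 / 5 = 0.0000%
Σ(r − μ)² = (3.8 − 0.0000)² + (0 − 0.0000)² + (0.2 − 0.0000)² + … = 22.6600
σ = √[22.6600 / 5] = 2.1288%
Sharpe = (μ − rf) / σ = (0.0000 − 0.08) / 2.1288 = -0.0800 / 2.1288 = -0.0376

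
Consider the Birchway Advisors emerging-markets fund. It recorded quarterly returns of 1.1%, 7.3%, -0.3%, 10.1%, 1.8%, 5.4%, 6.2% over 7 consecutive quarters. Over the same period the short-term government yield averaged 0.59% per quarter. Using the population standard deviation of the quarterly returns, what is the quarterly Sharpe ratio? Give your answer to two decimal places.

1.13

r̄ = (1.1 + 7.3 − 0.3 + 10.1 + 1.8 + 5.4 + 6.2) / 7 = 31.60 / 7 = 4.5143%
Σ(r − r̄)² = (1.1 − 4.5143)² + (7.3 − 4.5143)² + (-0.3 − 4.5143)² + … = 84.7886
population σ = √(84.7886 / 7) = √12.1127 = 3.4803%
Sharpe = (r̄ − rf) / σ = (4.5143 − 0.59) / 3.4803 = 3.9243 / 3.4803 = 1.1276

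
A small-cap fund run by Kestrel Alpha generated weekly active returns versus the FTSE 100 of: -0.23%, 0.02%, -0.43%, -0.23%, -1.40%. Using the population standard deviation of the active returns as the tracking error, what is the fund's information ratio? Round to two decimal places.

Mean return r̄ = -2.270 / 5 = -0.4540%
Population std dev = √[1.2205 / 5] = 0.4941%
IR = r̄ / tracking error = -0.4540 / 0.4941 = -0.9188

-0.92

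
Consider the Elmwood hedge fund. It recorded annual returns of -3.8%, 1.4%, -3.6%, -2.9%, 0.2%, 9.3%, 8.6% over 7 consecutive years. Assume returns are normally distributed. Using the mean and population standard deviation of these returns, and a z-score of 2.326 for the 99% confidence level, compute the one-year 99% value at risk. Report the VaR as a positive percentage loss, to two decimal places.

10.68

r̄ = (-3.8 + 1.4 − 3.6 − 2.9 + 0.2 + 9.3 + 8.6) / 7 = 9.20 / 7 = 1.3143%
Population σ = √[Σ(r − r̄)² / 7] = √[186.1686 / 7] = √26.5955 = 5.1571%
VaR = −(r̄ − z·σ) = −(1.3143 − 2.326 × 5.1571) = −(-10.6811) = 10.6811%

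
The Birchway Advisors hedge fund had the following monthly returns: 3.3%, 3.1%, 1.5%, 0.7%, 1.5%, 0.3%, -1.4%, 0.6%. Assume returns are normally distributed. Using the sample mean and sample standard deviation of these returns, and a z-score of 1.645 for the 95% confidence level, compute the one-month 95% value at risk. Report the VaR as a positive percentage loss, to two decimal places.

1.32

μ = (3.3 + 3.1 + 1.5 + 0.7 + 1.5 + 0.3 − 1.4 + 0.6) / 8 = 9.60 / 8 = 1.2000%
Sample std dev = √[16.3800 / 7] = 1.5297%
VaR = −(μ − z·σ) = −(1.2000 − 1.645 × 1.5297) = −(-1.3164) = 1.3164%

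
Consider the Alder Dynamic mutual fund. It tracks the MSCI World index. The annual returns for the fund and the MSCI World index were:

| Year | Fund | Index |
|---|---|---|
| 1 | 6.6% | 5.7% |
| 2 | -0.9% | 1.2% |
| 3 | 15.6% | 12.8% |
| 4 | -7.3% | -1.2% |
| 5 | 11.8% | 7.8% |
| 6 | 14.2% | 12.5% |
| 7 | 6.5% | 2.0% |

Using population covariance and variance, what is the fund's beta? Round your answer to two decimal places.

1.41

r̄p = 6.6429%,  r̄m = 5.8286%
Cov = Σ(rp − r̄p)(rm − r̄m) / 7 = 36.6416
Var(rm) = Σ(rm − r̄m)² / 7 = 26.0706
β = Cov / Var = 36.6416 / 26.0706 = 1.4055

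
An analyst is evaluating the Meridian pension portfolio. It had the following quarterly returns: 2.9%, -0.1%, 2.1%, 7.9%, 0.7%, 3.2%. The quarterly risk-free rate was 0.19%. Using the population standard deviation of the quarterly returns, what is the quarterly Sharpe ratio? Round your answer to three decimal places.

1.011

r̄ = (2.9 − 0.1 + 2.1 + 7.9 + 0.7 + 3.2) / 6 = 2.7833%
Population σ = √[Σ(r − r̄)² / 6] = √[39.4883 / 6] = √6.5814 = 2.5654%
Sharpe = (r̄ − rf) / σ = (2.7833 − 0.19) / 2.5654 = 2.5933 / 2.5654 = 1.0109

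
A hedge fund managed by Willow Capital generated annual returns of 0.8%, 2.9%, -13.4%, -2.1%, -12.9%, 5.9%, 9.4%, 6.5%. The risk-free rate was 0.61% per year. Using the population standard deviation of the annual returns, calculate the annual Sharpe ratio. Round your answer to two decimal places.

r̄ = (0.8 + 2.9 − 13.4 − 2.1 − 12.9 + 5.9 + 9.4 + 6.5) / 8 = -2.90 / 8 = -0.3625%
Σ(r − r̄)² = 523.7988; population σ = √(523.7988/8) = 8.0917%
Sharpe = (r̄ − rf) / σ = (-0.3625 − 0.61) / 8.0917 = -0.9725 / 8.0917 = -0.1202

-0.12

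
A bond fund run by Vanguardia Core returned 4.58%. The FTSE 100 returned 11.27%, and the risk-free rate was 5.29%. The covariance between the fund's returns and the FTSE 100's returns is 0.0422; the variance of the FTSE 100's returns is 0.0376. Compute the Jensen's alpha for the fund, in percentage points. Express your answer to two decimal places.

-7.42

β = Cov / Var = 0.0422 / 0.0376 = 1.1223
E[R] = Rf + β(Rm − Rf) = 5.29% + 1.1223 × (11.27% − 5.29%) = 12.0014%
α = Rp − E[R] = 4.58% − 12.0014% = -7.4214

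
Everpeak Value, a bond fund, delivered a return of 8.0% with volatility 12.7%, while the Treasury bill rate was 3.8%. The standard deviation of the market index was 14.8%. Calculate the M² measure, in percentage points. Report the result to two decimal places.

8.69

Sharpe = (Rp − Rf) / σp = (8.0% − 3.8%) / 12.7% = 0.3307
M² = Rf + Sharpe × σm = 3.8% + 0.3307 × 14.8% = 8.6944%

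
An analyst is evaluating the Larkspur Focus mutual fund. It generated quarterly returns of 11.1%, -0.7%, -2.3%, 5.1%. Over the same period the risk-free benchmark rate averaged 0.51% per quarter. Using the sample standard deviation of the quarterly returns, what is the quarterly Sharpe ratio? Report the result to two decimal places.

0.46

Mean return r̄ = 13.20 / 4 = 3.3000%
Sample σ = √[Σ(r − r̄)² / 3] = √[111.4400 / 3] = √37.1467 = 6.0948%
Sharpe = (r̄ − rf) / σ = (3.3000 − 0.51) / 6.0948 = 2.7900 / 6.0948 = 0.4578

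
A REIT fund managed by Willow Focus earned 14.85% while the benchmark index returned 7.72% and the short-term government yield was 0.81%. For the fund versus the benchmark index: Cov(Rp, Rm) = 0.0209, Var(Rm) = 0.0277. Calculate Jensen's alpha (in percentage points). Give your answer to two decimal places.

8.83

β = Cov / Var = 0.0209 / 0.0277 = 0.7545
E[R] = Rf + β(Rm − Rf) = 0.81% + 0.7545 × (7.72% − 0.81%) = 6.0236%
α = Rp − E[R] = 14.85% − 6.0236% = 8.8264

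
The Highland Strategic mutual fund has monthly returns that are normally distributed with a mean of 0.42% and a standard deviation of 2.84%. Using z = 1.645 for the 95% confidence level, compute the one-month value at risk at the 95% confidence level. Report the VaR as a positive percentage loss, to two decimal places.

4.25

VaR (as % loss) = −(μ − z·σ) = −(0.42% − 1.645 × 2.84%) = −(-4.2518%) = 4.2518%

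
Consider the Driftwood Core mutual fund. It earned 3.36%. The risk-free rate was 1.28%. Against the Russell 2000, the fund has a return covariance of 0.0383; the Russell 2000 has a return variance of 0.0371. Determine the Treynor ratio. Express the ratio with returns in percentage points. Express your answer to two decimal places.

β = Cov / Var = 0.0383 / 0.0371 = 1.0323
Treynor = (Rp − Rf) / β = (3.36% − 1.28%) / 1.0323 = 2.08 / 1.0323 = 2.0149

2.01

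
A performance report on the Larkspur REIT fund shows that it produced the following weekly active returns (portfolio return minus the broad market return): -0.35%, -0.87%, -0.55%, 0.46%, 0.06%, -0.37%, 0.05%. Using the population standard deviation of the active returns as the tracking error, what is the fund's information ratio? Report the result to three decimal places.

-0.545

r̄ = (-0.35 − 0.87 − 0.55 + 0.46 + 0.06 − 0.37 + 0.05) / 7 = -0.2243%
Σ(r − r̄)² = (-0.35 − (-0.2243))² + (-0.87 − (-0.2243))² + … = 1.1844
population σ = √(1.1844 / 7) = √0.1692 = 0.4113%
IR = r̄ / tracking error = -0.2243 / 0.4113 = -0.5453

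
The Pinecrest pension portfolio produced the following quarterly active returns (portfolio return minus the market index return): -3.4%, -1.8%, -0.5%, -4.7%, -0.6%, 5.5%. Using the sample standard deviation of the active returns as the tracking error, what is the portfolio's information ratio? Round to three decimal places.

-0.259

Mean return r̄ = -5.50 / 6 = -0.9167%
Σ(r − r̄)² = (-3.4 − (-0.9167))² + (-1.8 − (-0.9167))² + … = 62.7083
σ = √[62.7083 / 5] = 3.5414%
IR = r̄ / tracking error = -0.9167 / 3.5414 = -0.2589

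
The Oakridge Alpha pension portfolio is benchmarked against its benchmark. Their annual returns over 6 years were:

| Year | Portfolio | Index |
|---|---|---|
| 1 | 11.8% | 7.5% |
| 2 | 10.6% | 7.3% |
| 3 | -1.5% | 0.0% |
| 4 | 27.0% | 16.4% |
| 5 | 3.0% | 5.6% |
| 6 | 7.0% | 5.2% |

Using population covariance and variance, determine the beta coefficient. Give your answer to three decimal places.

r̄p = 9.6500%,  r̄m = 7.0000%
Cov = Σ(rp − r̄p)(rm − r̄m) / 6 = 42.7633
Var(rm) = Σ(rm − r̄m)² / 6 = 23.8167
β = Cov / Var = 42.7633 / 23.8167 = 1.7955

1.796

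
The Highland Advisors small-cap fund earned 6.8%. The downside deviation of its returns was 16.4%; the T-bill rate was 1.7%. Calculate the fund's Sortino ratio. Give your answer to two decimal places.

Sortino = (Rp − Rf) / σd = (6.8% − 1.7%) / 16.4% = 5.10% / 16.4% = 0.3110

0.31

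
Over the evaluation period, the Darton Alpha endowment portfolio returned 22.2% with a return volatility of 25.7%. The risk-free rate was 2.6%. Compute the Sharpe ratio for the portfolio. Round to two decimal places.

0.76

Sharpe = (Rp − Rf) / σp = (22.2% − 2.6%) / 25.7% = 19.60% / 25.7% = 0.7626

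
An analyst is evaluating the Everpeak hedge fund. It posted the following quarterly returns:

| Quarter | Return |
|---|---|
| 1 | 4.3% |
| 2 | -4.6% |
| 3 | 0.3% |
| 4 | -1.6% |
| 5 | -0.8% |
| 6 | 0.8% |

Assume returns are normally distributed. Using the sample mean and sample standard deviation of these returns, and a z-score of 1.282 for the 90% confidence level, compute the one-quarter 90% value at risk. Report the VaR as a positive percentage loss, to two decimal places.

4.03

r̄ = (4.3 − 4.6 + 0.3 − 1.6 − 0.8 + 0.8) / 6 = -0.2667%
Sample σ = √[Σ(r − r̄)² / 5] = √[43.1533 / 5] = √8.6307 = 2.9378%
VaR = −(r̄ − z·σ) = −(-0.2667 − 1.282 × 2.9378) = −(-4.0330) = 4.0330%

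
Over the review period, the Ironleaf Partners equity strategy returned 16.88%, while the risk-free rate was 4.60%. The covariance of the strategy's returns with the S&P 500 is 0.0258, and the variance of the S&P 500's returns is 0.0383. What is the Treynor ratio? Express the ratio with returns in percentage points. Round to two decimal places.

β = Cov / Var = 0.0258 / 0.0383 = 0.6736
Treynor = (Rp − Rf) / β = (16.88% − 4.60%) / 0.6736 = 12.28 / 0.6736 = 18.2304

18.23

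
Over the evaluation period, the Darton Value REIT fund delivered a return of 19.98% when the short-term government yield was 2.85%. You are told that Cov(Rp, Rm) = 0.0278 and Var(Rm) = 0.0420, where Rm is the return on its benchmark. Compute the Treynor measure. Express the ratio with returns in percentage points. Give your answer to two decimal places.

25.88

β = Cov / Var = 0.0278 / 0.0420 = 0.6619
Treynor = (Rp − Rf) / β = (19.98% − 2.85%) / 0.6619 = 17.13 / 0.6619 = 25.8800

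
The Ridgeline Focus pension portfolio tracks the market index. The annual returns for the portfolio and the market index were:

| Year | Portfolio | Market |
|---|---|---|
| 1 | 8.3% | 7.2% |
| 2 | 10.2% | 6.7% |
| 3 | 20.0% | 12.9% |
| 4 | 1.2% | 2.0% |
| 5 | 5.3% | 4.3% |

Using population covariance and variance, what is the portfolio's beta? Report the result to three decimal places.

1.705

r̄p = 9.0000%,  r̄m = 6.6200%
Cov = Σ(rp − r̄p)(rm − r̄m) / 5 = 22.6780
Var(rm) = Σ(rm − r̄m)² / 5 = 13.3016
β = Cov / Var = 22.6780 / 13.3016 = 1.7049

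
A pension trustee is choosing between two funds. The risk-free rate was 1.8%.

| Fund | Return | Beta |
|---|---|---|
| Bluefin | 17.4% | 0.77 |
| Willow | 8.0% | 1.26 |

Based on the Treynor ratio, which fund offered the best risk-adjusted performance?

Bluefin: Treynor = (17.4% − 1.8%) / 0.77 = 20.260
Willow: Treynor = (8.0% − 1.8%) / 1.26 = 4.921
Highest: Bluefin (20.260).

Bluefin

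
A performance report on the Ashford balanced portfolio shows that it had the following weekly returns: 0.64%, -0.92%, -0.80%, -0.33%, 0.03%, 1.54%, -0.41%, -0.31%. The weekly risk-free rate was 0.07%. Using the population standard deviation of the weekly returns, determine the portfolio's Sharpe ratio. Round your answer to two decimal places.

-0.18

Mean return r̄ = -0.560 / 8 = -0.0700%
Σ(r − r̄)² = (0.64 − (-0.0700))² + (-0.92 − (-0.0700))² + (-0.8 − (-0.0700))² + … = 4.6024
population σ = √(4.6024 / 8) = √0.5753 = 0.7585%
Sharpe = (r̄ − rf) / σ = (-0.0700 − 0.07) / 0.7585 = -0.1400 / 0.7585 = -0.1846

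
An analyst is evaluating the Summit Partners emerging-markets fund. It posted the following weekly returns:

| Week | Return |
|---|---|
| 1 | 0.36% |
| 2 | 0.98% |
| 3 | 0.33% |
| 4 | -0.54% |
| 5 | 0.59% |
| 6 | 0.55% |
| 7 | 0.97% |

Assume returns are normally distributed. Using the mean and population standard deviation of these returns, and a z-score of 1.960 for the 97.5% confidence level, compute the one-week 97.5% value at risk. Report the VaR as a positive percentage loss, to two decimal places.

r̄ = (0.36 + 0.98 + 0.33 − 0.54 + 0.59 + 0.55 + 0.97) / 7 = 0.4629%
Population std dev = √[1.5823 / 7] = 0.4754%
VaR = −(r̄ − z·σ) = −(0.4629 − 1.960 × 0.4754) = −(-0.4689) = 0.4689%

0.47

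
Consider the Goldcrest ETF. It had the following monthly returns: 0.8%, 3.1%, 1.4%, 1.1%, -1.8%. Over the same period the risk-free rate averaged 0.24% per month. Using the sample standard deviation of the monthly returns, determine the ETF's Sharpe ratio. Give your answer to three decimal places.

0.386

Mean return r̄ = 4.60 / 5 = 0.9200%
Sample std dev = √[12.4280 / 4] = 1.7627%
Sharpe = (r̄ − rf) / σ = (0.9200 − 0.24) / 1.7627 = 0.6800 / 1.7627 = 0.3858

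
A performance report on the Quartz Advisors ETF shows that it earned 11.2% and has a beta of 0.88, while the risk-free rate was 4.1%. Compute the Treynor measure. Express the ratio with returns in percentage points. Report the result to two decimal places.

8.07

Treynor = (Rp − Rf) / β = (11.2% − 4.1%) / 0.88 = 7.10 / 0.88 = 8.0682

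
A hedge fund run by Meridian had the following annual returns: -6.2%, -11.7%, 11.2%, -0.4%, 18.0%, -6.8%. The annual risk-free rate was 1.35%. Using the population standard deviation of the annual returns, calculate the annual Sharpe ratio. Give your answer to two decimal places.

r̄ = (-6.2 − 11.7 + 11.2 − 0.4 + 18 − 6.8) / 6 = 0.6833%
Population σ = √[Σ(r − r̄)² / 6] = √[668.3683 / 6] = √111.3947 = 10.5544%
Sharpe = (r̄ − rf) / σ = (0.6833 − 1.35) / 10.5544 = -0.6667 / 10.5544 = -0.0632

-0.06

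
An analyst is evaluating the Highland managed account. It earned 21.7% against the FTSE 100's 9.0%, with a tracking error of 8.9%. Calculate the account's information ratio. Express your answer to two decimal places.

1.43

IR = (Rp − Rb) / TE = (21.7% − 9.0%) / 8.9% = 12.70% / 8.9% = 1.4270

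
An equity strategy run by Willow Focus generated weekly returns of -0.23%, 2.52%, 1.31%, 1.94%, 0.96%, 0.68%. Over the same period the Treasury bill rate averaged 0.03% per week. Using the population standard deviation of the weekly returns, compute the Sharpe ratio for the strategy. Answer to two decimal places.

1.32

r̄ = (-0.23 + 2.52 + 1.31 + 1.94 + 0.96 + 0.68) / 6 = 7.180 / 6 = 1.1967%
Σ(r − r̄)² = 4.6749; population σ = √(4.6749/6) = 0.8827%
Sharpe = (r̄ − rf) / σ = (1.1967 − 0.03) / 0.8827 = 1.1667 / 0.8827 = 1.3217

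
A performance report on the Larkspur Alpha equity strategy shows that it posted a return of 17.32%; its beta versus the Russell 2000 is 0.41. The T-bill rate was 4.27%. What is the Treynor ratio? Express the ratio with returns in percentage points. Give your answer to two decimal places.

31.83

Treynor = (Rp − Rf) / β = (17.32% − 4.27%) / 0.41 = 13.05 / 0.41 = 31.8293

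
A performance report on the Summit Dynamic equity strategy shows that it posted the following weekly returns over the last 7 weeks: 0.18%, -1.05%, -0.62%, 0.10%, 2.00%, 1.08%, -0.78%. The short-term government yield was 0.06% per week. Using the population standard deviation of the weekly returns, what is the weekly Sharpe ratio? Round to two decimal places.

0.07

r̄ = (0.18 − 1.05 − 0.62 + 0.1 + 2 + 1.08 − 0.78) / 7 = 0.910 / 7 = 0.1300%
Σ(r − r̄)² = (0.18 − 0.1300)² + (-1.05 − 0.1300)² + (-0.62 − 0.1300)² + … = 7.1858
σ = √[7.1858 / 7] = 1.0132%
Sharpe = (r̄ − rf) / σ = (0.1300 − 0.06) / 1.0132 = 0.0700 / 1.0132 = 0.0691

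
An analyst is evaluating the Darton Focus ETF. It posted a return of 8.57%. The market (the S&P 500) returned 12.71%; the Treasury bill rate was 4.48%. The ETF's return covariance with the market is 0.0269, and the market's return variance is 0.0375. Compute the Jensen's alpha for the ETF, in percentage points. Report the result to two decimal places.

-1.81

β = Cov / Var = 0.0269 / 0.0375 = 0.7173
E[R] = Rf + β(Rm − Rf) = 4.48% + 0.7173 × (12.71% − 4.48%) = 10.3834%
α = Rp − E[R] = 8.57% − 10.3834% = -1.8134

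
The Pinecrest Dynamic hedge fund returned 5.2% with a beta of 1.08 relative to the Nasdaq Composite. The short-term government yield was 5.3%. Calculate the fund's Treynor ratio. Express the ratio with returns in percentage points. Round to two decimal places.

-0.09

Treynor = (Rp − Rf) / β = (5.2% − 5.3%) / 1.08 = -0.10 / 1.08 = -0.0926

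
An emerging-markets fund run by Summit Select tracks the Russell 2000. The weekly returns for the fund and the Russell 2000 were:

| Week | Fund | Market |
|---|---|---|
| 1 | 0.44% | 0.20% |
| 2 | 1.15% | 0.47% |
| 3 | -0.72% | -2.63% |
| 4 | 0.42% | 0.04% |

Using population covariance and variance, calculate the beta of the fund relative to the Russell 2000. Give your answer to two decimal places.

0.50

r̄p = 0.3225%,  r̄m = -0.4800%
Cov = Σ(rp − r̄p)(rm − r̄m) / 4 = 0.7895
Var(rm) = Σ(rm − r̄m)² / 4 = 1.5645
β = Cov / Var = 0.7895 / 1.5645 = 0.5046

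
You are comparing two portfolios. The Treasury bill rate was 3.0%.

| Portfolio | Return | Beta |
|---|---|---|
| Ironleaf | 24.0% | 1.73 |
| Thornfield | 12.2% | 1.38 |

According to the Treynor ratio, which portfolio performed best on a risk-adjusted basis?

Ironleaf

Ironleaf: Treynor = (24.0% − 3.0%) / 1.73 = 12.139
Thornfield: Treynor = (12.2% − 3.0%) / 1.38 = 6.667
Highest: Ironleaf (12.139).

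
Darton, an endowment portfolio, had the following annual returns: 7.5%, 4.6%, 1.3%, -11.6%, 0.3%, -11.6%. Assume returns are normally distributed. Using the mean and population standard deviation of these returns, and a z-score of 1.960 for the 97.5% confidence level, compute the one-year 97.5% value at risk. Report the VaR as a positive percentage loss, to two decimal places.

16.19

μ = (7.5 + 4.6 + 1.3 − 11.6 + 0.3 − 11.6) / 6 = -9.50 / 6 = -1.5833%
Σ(r − μ)² = 333.2683; population σ = √(333.2683/6) = 7.4528%
VaR = −(μ − z·σ) = −(-1.5833 − 1.960 × 7.4528) = −(-16.1908) = 16.1908%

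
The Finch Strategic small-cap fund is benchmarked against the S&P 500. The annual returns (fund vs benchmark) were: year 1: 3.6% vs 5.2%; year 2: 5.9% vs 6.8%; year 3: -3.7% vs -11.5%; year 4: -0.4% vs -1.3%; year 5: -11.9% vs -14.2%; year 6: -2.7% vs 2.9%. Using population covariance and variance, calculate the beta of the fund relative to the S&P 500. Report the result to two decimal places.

0.62

r̄p = -1.5333%,  r̄m = -2.0167%
Cov = Σ(rp − r̄p)(rm − r̄m) / 6 = 40.7511
Var(rm) = Σ(rm − r̄m)² / 6 = 65.4781
β = Cov / Var = 40.7511 / 65.4781 = 0.6224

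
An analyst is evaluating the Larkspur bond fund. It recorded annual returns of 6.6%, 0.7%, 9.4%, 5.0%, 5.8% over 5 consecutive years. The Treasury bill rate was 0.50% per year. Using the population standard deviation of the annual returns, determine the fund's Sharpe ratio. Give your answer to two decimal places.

Mean return r̄ = 27.50 / 5 = 5.5000%
Σ(r − r̄)² = 39.8000; population σ = √(39.8000/5) = 2.8213%
Sharpe = (r̄ − rf) / σ = (5.5000 − 0.5) / 2.8213 = 5.0000 / 2.8213 = 1.7722

1.77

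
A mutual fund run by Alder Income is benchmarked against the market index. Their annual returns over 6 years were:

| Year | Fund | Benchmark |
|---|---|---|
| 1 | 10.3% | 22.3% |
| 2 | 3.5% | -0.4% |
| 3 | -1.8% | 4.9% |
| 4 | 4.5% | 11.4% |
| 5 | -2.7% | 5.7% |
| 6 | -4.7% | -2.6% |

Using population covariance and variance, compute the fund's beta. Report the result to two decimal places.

r̄p = 1.5167%,  r̄m = 6.8833%
Cov = Σ(rp − r̄p)(rm − r̄m) / 6 = 34.1603
Var(rm) = Σ(rm − r̄m)² / 6 = 67.7314
β = Cov / Var = 34.1603 / 67.7314 = 0.5043

0.50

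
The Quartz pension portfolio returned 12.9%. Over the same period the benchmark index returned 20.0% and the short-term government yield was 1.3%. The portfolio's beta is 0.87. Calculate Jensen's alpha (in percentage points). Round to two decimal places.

CAPM expected return = Rf + β(Rm − Rf) = 1.3% + 0.87 × (20.0% − 1.3%) = 1.3 + 0.87 × 18.70 = 17.5690%
Jensen's α = Rp − E[R] = 12.9% − 17.5690% = -4.6690

-4.67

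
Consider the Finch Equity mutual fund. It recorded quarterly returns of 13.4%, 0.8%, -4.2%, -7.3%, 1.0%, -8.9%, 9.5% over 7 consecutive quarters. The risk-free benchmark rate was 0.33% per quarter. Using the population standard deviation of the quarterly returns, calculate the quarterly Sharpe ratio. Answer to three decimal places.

0.037

r̄ = (13.4 + 0.8 − 4.2 − 7.3 + 1 − 8.9 + 9.5) / 7 = 4.30 / 7 = 0.6143%
Σ(r − r̄)² = 418.9486; population σ = √(418.9486/7) = 7.7363%
Sharpe = (r̄ − rf) / σ = (0.6143 − 0.33) / 7.7363 = 0.2843 / 7.7363 = 0.0367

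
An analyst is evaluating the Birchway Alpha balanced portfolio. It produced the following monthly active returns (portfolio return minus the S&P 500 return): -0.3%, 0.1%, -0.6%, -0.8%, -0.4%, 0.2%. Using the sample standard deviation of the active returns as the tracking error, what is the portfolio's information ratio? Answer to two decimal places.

-0.77

μ = (-0.3 + 0.1 − 0.6 − 0.8 − 0.4 + 0.2) / 6 = -1.80 / 6 = -0.3000%
Sample std dev = √[0.7600 / 5] = 0.3899%
IR = μ / tracking error = -0.3000 / 0.3899 = -0.7694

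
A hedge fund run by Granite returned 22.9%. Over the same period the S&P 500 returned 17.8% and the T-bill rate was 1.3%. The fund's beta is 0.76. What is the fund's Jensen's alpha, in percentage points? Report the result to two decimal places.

9.06

CAPM expected return = Rf + β(Rm − Rf) = 1.3% + 0.76 × (17.8% − 1.3%) = 1.3 + 0.76 × 16.50 = 13.8400%
Jensen's α = Rp − E[R] = 22.9% − 13.8400% = 9.0600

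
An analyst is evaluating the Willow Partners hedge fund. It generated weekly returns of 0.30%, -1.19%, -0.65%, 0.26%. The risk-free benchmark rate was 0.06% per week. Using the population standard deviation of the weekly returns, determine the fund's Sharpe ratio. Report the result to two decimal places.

r̄ = (0.3 − 1.19 − 0.65 + 0.26) / 4 = -1.280 / 4 = -0.3200%
Σ(r − r̄)² = (0.3 − (-0.3200))² + (-1.19 − (-0.3200))² + … = 1.5866
population σ = √(1.5866 / 4) = √0.3967 = 0.6298%
Sharpe = (r̄ − rf) / σ = (-0.3200 − 0.06) / 0.6298 = -0.3800 / 0.6298 = -0.6034

-0.60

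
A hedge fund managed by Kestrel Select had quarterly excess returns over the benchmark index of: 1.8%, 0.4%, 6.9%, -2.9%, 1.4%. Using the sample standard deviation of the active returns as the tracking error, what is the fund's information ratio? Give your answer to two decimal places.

0.43

r̄ = (1.8 + 0.4 + 6.9 − 2.9 + 1.4) / 5 = 7.60 / 5 = 1.5200%
Σ(r − r̄)² = 49.8280; sample σ = √(49.8280/4) = 3.5294%
IR = r̄ / tracking error = 1.5200 / 3.5294 = 0.4307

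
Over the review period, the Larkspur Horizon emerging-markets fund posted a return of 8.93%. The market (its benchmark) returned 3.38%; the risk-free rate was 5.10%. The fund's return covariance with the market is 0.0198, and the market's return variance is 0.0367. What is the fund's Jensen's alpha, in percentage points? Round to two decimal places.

4.76

β = Cov / Var = 0.0198 / 0.0367 = 0.5395
E[R] = Rf + β(Rm − Rf) = 5.10% + 0.5395 × (3.38% − 5.10%) = 4.1721%
α = Rp − E[R] = 8.93% − 4.1721% = 4.7579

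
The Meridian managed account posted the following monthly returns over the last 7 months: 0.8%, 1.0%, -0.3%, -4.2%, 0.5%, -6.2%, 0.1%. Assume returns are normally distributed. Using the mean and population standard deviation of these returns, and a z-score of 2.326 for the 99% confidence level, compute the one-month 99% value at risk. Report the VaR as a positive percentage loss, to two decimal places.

μ = (0.8 + 1 − 0.3 − 4.2 + 0.5 − 6.2 + 0.1) / 7 = -8.30 / 7 = -1.1857%
Population σ = √[Σ(r − μ)² / 7] = √[48.2286 / 7] = √6.8898 = 2.6248%
VaR = −(μ − z·σ) = −(-1.1857 − 2.326 × 2.6248) = −(-7.2910) = 7.2910%

7.29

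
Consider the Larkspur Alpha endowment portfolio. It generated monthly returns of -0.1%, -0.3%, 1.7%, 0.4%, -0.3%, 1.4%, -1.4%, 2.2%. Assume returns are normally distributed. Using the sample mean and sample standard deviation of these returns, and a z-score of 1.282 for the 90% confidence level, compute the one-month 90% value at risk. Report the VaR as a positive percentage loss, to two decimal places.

μ = (-0.1 − 0.3 + 1.7 + 0.4 − 0.3 + 1.4 − 1.4 + 2.2) / 8 = 0.4500%
Σ(r − μ)² = (-0.1 − 0.4500)² + (-0.3 − 0.4500)² + … = 10.3800
σ = √[10.3800 / 7] = 1.2177%
VaR = −(μ − z·σ) = −(0.4500 − 1.282 × 1.2177) = −(-1.1111) = 1.1111%

1.11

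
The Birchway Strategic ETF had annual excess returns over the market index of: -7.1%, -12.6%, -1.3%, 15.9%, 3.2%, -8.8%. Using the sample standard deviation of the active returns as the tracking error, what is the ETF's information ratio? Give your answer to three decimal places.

-0.173

μ = (-7.1 − 12.6 − 1.3 + 15.9 + 3.2 − 8.8) / 6 = -10.70 / 6 = -1.7833%
Σ(r − μ)² = (-7.1 − (-1.7833))² + (-12.6 − (-1.7833))² + … = 532.2683
σ = √[532.2683 / 5] = 10.3176%
IR = μ / tracking error = -1.7833 / 10.3176 = -0.1728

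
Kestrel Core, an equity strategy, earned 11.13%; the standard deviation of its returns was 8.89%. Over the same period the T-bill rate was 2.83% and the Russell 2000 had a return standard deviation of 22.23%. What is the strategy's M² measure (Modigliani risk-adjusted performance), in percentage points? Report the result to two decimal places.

Sharpe = (Rp − Rf) / σp = (11.13% − 2.83%) / 8.89% = 0.9336
M² = Rf + Sharpe × σm = 2.83% + 0.9336 × 22.23% = 23.5839%

23.58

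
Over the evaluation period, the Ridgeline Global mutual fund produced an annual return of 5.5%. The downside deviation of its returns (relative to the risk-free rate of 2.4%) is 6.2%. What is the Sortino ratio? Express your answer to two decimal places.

0.50

Sortino = (Rp − Rf) / σd = (5.5% − 2.4%) / 6.2% = 3.10% / 6.2% = 0.5000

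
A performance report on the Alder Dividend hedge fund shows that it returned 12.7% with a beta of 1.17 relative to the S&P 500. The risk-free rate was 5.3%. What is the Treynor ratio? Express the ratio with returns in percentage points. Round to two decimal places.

6.32

Treynor = (Rp − Rf) / β = (12.7% − 5.3%) / 1.17 = 7.40 / 1.17 = 6.3248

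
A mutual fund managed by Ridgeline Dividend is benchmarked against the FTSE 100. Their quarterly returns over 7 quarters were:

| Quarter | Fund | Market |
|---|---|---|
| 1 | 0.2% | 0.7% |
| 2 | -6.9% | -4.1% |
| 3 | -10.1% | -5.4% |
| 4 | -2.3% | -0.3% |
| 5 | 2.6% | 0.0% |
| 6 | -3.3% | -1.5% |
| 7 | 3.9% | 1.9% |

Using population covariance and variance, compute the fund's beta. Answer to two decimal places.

r̄p = -2.2714%,  r̄m = -1.2429%
Cov = Σ(rp − r̄p)(rm − r̄m) / 7 = 10.8941
Var(rm) = Σ(rm − r̄m)² / 7 = 5.9424
β = Cov / Var = 10.8941 / 5.9424 = 1.8333

1.83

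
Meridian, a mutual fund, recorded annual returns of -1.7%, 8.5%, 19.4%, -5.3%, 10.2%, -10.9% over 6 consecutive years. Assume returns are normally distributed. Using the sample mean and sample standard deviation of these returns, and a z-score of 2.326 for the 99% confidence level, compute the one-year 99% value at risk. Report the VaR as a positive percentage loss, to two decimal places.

μ = (-1.7 + 8.5 + 19.4 − 5.3 + 10.2 − 10.9) / 6 = 20.20 / 6 = 3.3667%
Sample σ = √[Σ(r − μ)² / 5] = √[634.4333 / 5] = √126.8867 = 11.2644%
VaR = −(μ − z·σ) = −(3.3667 − 2.326 × 11.2644) = −(-22.8343) = 22.8343%

22.83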